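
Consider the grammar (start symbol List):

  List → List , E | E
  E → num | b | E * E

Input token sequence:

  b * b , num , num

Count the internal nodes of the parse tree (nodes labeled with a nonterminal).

8

[List [List [List [E [E b] * [E b]]] , [E num]] , [E num]]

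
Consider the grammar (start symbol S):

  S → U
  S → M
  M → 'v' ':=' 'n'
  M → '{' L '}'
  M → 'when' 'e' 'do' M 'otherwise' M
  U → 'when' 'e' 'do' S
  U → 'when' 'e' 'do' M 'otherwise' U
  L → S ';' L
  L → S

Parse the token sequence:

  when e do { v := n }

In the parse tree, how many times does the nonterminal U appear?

[S [U when e do [S [M { [L [S [M v := n]]] }]]]]

1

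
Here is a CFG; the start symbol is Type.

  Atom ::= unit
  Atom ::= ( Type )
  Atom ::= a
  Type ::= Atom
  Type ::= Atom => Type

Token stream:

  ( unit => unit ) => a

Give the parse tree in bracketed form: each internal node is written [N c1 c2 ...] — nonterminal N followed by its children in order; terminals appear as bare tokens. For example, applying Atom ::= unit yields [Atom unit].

Type
Atom => Type
( Type ) => Type
( Atom => Type ) => Type
( unit => Type ) => Type
( unit => Atom ) => Type
( unit => unit ) => Type
( unit => unit ) => Atom
( unit => unit ) => a

[Type [Atom ( [Type [Atom unit] => [Type [Atom unit]]] )] => [Type [Atom a]]]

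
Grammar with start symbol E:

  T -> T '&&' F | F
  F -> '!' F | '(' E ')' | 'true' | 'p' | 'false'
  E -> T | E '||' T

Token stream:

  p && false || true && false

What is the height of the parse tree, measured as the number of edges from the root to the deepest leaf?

5

[E [E [T [T [F p]] && [F false]]] || [T [T [F true]] && [F false]]]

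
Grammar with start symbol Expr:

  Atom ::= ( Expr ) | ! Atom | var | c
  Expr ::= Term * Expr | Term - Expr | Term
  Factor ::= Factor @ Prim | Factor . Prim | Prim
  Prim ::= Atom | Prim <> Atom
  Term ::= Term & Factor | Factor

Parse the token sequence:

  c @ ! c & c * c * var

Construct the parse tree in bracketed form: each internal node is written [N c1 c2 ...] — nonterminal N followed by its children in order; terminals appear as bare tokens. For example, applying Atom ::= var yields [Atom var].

Expr
Term * Expr
Term & Factor * Expr
Factor & Factor * Expr
Factor @ Prim & Factor * Expr
Prim @ Prim & Factor * Expr
Atom @ Prim & Factor * Expr
c @ Prim & Factor * Expr
c @ Atom & Factor * Expr
c @ ! Atom & Factor * Expr
c @ ! c & Factor * Expr
c @ ! c & Prim * Expr
c @ ! c & Atom * Expr
c @ ! c & c * Expr
c @ ! c & c * Term * Expr
c @ ! c & c * Factor * Expr
c @ ! c & c * Prim * Expr
c @ ! c & c * Atom * Expr
c @ ! c & c * c * Expr
c @ ! c & c * c * Term
c @ ! c & c * c * Factor
c @ ! c & c * c * Prim
c @ ! c & c * c * Atom
c @ ! c & c * c * var

[Expr [Term [Term [Factor [Factor [Prim [Atom c]]] @ [Prim [Atom ! [Atom c]]]]] & [Factor [Prim [Atom c]]]] * [Expr [Term [Factor [Prim [Atom c]]]] * [Expr [Term [Factor [Prim [Atom var]]]]]]]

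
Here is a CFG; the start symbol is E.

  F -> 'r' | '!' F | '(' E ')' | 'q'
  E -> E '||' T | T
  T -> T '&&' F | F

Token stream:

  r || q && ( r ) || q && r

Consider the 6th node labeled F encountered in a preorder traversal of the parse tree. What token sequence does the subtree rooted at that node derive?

r

[E [E [E [T [F r]]] || [T [T [F q]] && [F ( [E [T [F r]]] )]]] || [T [T [F q]] && [F r]]]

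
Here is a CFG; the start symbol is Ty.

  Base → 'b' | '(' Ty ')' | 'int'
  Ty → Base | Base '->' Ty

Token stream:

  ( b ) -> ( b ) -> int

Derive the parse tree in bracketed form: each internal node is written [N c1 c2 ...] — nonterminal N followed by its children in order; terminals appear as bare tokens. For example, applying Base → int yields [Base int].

Ty
Base -> Ty
( Ty ) -> Ty
( Base ) -> Ty
( b ) -> Ty
( b ) -> Base -> Ty
( b ) -> ( Ty ) -> Ty
( b ) -> ( Base ) -> Ty
( b ) -> ( b ) -> Ty
( b ) -> ( b ) -> Base
( b ) -> ( b ) -> int

[Ty [Base ( [Ty [Base b]] )] -> [Ty [Base ( [Ty [Base b]] )] -> [Ty [Base int]]]]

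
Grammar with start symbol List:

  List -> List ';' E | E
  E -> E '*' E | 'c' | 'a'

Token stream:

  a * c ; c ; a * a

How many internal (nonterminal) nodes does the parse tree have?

10

[List [List [List [E [E a] * [E c]]] ; [E c]] ; [E [E a] * [E a]]]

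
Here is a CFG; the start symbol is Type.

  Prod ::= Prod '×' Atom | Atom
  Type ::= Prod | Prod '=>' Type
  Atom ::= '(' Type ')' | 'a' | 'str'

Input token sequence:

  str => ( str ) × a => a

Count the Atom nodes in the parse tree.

[Type [Prod [Atom str]] => [Type [Prod [Prod [Atom ( [Type [Prod [Atom str]]] )]] × [Atom a]] => [Type [Prod [Atom a]]]]]

5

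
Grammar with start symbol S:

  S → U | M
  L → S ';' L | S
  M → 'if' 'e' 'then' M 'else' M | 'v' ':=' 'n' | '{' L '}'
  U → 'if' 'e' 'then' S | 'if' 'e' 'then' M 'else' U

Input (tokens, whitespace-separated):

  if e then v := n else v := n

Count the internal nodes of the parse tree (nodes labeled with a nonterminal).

4

[S [M if e then [M v := n] else [M v := n]]]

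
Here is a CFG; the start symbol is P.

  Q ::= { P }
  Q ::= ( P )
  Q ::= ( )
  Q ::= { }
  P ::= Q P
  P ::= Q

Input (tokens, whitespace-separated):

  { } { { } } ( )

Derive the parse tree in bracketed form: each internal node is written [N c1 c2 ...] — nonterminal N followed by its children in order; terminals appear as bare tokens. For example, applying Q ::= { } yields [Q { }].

[P [Q { }] [P [Q { [P [Q { }]] }] [P [Q ( )]]]]

P
Q P
{ } P
{ } Q P
{ } { P } P
{ } { Q } P
{ } { { } } P
{ } { { } } Q
{ } { { } } ( )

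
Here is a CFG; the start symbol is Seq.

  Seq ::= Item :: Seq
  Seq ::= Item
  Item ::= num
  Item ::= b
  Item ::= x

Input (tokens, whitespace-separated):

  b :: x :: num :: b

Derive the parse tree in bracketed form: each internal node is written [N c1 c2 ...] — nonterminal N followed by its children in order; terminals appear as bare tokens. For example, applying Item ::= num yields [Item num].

[Seq [Item b] :: [Seq [Item x] :: [Seq [Item num] :: [Seq [Item b]]]]]

Seq
Item :: Seq
b :: Seq
b :: Item :: Seq
b :: x :: Seq
b :: x :: Item :: Seq
b :: x :: num :: Seq
b :: x :: num :: Item
b :: x :: num :: b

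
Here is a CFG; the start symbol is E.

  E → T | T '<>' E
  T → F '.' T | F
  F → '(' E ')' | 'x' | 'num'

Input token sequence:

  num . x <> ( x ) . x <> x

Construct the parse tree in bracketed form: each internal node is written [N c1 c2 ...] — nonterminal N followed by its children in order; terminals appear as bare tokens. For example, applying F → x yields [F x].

E
T <> E
F . T <> E
num . T <> E
num . F <> E
num . x <> E
num . x <> T <> E
num . x <> F . T <> E
num . x <> ( E ) . T <> E
num . x <> ( T ) . T <> E
num . x <> ( F ) . T <> E
num . x <> ( x ) . T <> E
num . x <> ( x ) . F <> E
num . x <> ( x ) . x <> E
num . x <> ( x ) . x <> T
num . x <> ( x ) . x <> F
num . x <> ( x ) . x <> x

[E [T [F num] . [T [F x]]] <> [E [T [F ( [E [T [F x]]] )] . [T [F x]]] <> [E [T [F x]]]]]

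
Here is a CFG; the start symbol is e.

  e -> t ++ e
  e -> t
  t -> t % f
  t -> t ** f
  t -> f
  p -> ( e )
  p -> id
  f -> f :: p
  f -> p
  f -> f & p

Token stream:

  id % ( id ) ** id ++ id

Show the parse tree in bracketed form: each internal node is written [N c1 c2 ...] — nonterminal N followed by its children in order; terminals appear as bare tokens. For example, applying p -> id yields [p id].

e
t ++ e
t ** f ++ e
t % f ** f ++ e
f % f ** f ++ e
p % f ** f ++ e
id % f ** f ++ e
id % p ** f ++ e
id % ( e ) ** f ++ e
id % ( t ) ** f ++ e
id % ( f ) ** f ++ e
id % ( p ) ** f ++ e
id % ( id ) ** f ++ e
id % ( id ) ** p ++ e
id % ( id ) ** id ++ e
id % ( id ) ** id ++ t
id % ( id ) ** id ++ f
id % ( id ) ** id ++ p
id % ( id ) ** id ++ id

[e [t [t [t [f [p id]]] % [f [p ( [e [t [f [p id]]]] )]]] ** [f [p id]]] ++ [e [t [f [p id]]]]]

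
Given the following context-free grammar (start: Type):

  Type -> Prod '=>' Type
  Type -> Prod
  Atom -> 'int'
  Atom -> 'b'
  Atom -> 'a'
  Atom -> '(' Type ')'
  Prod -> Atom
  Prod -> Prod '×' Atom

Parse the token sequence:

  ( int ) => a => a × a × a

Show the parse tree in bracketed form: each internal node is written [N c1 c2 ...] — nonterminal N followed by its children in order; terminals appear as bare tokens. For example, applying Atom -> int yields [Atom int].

[Type [Prod [Atom ( [Type [Prod [Atom int]]] )]] => [Type [Prod [Atom a]] => [Type [Prod [Prod [Prod [Atom a]] × [Atom a]] × [Atom a]]]]]

Type
Prod => Type
Atom => Type
( Type ) => Type
( Prod ) => Type
( Atom ) => Type
( int ) => Type
( int ) => Prod => Type
( int ) => Atom => Type
( int ) => a => Type
( int ) => a => Prod
( int ) => a => Prod × Atom
( int ) => a => Prod × Atom × Atom
( int ) => a => Atom × Atom × Atom
( int ) => a => a × Atom × Atom
( int ) => a => a × a × Atom
( int ) => a => a × a × a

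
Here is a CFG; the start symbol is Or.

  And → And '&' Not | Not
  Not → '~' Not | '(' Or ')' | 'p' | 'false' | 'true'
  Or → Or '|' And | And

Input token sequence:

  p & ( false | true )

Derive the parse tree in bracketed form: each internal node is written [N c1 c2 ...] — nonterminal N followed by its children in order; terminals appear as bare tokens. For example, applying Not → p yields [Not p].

Or
And
And & Not
Not & Not
p & Not
p & ( Or )
p & ( Or | And )
p & ( And | And )
p & ( Not | And )
p & ( false | And )
p & ( false | Not )
p & ( false | true )

[Or [And [And [Not p]] & [Not ( [Or [Or [And [Not false]]] | [And [Not true]]] )]]]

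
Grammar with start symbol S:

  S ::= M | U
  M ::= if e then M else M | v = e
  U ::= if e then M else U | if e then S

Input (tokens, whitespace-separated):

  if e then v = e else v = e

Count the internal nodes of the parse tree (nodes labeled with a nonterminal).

4

[S [M if e then [M v = e] else [M v = e]]]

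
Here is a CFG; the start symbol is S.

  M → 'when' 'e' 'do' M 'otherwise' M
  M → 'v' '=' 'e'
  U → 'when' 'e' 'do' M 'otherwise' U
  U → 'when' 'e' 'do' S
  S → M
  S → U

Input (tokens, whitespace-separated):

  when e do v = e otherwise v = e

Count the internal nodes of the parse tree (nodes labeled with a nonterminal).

[S [M when e do [M v = e] otherwise [M v = e]]]

4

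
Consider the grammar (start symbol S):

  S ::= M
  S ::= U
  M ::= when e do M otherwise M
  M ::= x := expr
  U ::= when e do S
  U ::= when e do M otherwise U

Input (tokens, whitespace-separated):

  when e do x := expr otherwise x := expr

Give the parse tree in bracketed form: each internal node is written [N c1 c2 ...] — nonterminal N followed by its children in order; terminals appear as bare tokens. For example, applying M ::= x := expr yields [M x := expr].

S
M
when e do M otherwise M
when e do x := expr otherwise M
when e do x := expr otherwise x := expr

[S [M when e do [M x := expr] otherwise [M x := expr]]]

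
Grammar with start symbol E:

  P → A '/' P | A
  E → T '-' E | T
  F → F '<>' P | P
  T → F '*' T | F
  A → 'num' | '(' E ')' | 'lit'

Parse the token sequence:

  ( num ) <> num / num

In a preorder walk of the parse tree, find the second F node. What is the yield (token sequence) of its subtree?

[E [T [F [F [P [A ( [E [T [F [P [A num]]]]] )]]] <> [P [A num] / [P [A num]]]]]]

( num )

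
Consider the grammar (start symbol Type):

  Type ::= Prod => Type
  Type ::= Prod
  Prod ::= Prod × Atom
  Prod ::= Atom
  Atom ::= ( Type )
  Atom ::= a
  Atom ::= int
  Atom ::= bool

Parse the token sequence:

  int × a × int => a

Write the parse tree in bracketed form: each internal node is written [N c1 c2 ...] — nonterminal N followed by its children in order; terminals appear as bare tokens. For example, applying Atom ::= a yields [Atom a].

Type
Prod => Type
Prod × Atom => Type
Prod × Atom × Atom => Type
Atom × Atom × Atom => Type
int × Atom × Atom => Type
int × a × Atom => Type
int × a × int => Type
int × a × int => Prod
int × a × int => Atom
int × a × int => a

[Type [Prod [Prod [Prod [Atom int]] × [Atom a]] × [Atom int]] => [Type [Prod [Atom a]]]]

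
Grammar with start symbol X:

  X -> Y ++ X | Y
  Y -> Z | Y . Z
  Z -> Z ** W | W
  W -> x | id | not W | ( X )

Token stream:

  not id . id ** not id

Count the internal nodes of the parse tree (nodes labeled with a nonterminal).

[X [Y [Y [Z [W not [W id]]]] . [Z [Z [W id]] ** [W not [W id]]]]]

11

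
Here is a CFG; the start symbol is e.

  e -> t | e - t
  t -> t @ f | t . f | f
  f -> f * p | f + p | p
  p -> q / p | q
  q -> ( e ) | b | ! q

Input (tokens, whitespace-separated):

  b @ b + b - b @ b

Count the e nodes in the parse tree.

[e [e [t [t [f [p [q b]]]] @ [f [f [p [q b]]] + [p [q b]]]]] - [t [t [f [p [q b]]]] @ [f [p [q b]]]]]

2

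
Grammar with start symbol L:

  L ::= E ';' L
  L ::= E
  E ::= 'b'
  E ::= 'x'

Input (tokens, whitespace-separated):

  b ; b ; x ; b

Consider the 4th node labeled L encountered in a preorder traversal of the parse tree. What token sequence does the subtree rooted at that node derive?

[L [E b] ; [L [E b] ; [L [E x] ; [L [E b]]]]]

b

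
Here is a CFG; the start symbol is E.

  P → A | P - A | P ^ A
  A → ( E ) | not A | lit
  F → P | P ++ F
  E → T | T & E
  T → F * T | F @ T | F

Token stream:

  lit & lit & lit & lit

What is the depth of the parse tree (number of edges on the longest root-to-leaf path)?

[E [T [F [P [A lit]]]] & [E [T [F [P [A lit]]]] & [E [T [F [P [A lit]]]] & [E [T [F [P [A lit]]]]]]]]

8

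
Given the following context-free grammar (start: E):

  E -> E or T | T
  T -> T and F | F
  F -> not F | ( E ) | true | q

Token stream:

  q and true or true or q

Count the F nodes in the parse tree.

[E [E [E [T [T [F q]] and [F true]]] or [T [F true]]] or [T [F q]]]

4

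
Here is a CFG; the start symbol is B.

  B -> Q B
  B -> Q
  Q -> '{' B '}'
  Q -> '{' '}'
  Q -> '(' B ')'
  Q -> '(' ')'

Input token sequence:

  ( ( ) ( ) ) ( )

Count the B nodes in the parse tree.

[B [Q ( [B [Q ( )] [B [Q ( )]]] )] [B [Q ( )]]]

4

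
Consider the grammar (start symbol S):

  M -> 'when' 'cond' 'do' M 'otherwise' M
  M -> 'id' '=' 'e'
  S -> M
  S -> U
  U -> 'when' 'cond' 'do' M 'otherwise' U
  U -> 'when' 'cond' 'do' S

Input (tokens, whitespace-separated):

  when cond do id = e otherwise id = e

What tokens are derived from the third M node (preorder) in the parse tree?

id = e

[S [M when cond do [M id = e] otherwise [M id = e]]]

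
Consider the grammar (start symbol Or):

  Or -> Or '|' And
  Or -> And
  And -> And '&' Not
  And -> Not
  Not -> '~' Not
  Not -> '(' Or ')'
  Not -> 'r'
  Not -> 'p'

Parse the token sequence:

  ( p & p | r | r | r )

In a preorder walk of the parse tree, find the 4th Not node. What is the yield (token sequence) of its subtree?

r

[Or [And [Not ( [Or [Or [Or [Or [And [And [Not p]] & [Not p]]] | [And [Not r]]] | [And [Not r]]] | [And [Not r]]] )]]]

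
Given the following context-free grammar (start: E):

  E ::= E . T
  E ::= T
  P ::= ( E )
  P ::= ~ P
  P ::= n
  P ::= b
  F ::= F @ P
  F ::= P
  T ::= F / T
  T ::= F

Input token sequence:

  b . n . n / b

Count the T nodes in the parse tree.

4

[E [E [E [T [F [P b]]]] . [T [F [P n]]]] . [T [F [P n]] / [T [F [P b]]]]]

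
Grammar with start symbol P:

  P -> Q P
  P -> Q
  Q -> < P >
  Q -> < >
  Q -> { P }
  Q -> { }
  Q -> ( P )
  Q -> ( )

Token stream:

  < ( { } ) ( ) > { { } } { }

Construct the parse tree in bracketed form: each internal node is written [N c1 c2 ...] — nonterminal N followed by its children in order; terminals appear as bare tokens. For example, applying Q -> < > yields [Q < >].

P
Q P
< P > P
< Q P > P
< ( P ) P > P
< ( Q ) P > P
< ( { } ) P > P
< ( { } ) Q > P
< ( { } ) ( ) > P
< ( { } ) ( ) > Q P
< ( { } ) ( ) > { P } P
< ( { } ) ( ) > { Q } P
< ( { } ) ( ) > { { } } P
< ( { } ) ( ) > { { } } Q
< ( { } ) ( ) > { { } } { }

[P [Q < [P [Q ( [P [Q { }]] )] [P [Q ( )]]] >] [P [Q { [P [Q { }]] }] [P [Q { }]]]]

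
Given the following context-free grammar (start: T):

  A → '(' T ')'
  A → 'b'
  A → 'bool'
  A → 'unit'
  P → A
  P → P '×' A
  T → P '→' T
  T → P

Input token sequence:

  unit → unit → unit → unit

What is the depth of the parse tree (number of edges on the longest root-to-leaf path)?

6

[T [P [A unit]] → [T [P [A unit]] → [T [P [A unit]] → [T [P [A unit]]]]]]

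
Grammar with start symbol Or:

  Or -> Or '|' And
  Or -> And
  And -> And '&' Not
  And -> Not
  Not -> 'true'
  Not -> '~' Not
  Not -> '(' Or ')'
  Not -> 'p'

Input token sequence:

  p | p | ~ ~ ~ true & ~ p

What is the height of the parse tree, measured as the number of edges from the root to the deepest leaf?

7

[Or [Or [Or [And [Not p]]] | [And [Not p]]] | [And [And [Not ~ [Not ~ [Not ~ [Not true]]]]] & [Not ~ [Not p]]]]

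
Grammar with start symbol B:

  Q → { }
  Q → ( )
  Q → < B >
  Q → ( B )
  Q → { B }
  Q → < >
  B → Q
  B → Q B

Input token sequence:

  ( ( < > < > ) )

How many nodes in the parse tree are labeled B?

[B [Q ( [B [Q ( [B [Q < >] [B [Q < >]]] )]] )]]

4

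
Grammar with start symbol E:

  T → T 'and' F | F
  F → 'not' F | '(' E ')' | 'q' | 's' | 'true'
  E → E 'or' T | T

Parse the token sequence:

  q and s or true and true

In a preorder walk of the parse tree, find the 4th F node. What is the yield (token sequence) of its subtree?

true

[E [E [T [T [F q]] and [F s]]] or [T [T [F true]] and [F true]]]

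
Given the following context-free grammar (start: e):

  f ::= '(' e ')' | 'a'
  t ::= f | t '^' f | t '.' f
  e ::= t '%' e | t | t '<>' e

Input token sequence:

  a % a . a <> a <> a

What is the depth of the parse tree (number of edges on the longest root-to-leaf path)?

6

[e [t [f a]] % [e [t [t [f a]] . [f a]] <> [e [t [f a]] <> [e [t [f a]]]]]]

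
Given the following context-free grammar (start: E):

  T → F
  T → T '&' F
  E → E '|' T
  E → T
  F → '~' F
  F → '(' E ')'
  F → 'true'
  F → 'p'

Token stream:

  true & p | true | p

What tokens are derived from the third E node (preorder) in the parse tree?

true & p

[E [E [E [T [T [F true]] & [F p]]] | [T [F true]]] | [T [F p]]]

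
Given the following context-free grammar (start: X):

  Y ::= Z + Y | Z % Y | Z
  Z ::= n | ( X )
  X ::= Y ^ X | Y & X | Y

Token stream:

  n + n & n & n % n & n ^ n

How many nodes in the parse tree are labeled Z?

[X [Y [Z n] + [Y [Z n]]] & [X [Y [Z n]] & [X [Y [Z n] % [Y [Z n]]] & [X [Y [Z n]] ^ [X [Y [Z n]]]]]]]

7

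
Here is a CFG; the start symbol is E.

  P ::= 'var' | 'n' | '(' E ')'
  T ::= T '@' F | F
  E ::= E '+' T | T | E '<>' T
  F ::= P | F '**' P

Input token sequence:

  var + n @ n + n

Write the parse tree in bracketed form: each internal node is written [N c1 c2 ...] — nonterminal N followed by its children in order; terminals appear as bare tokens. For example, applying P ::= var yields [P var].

E
E + T
E + T + T
T + T + T
F + T + T
P + T + T
var + T + T
var + T @ F + T
var + F @ F + T
var + P @ F + T
var + n @ F + T
var + n @ P + T
var + n @ n + T
var + n @ n + F
var + n @ n + P
var + n @ n + n

[E [E [E [T [F [P var]]]] + [T [T [F [P n]]] @ [F [P n]]]] + [T [F [P n]]]]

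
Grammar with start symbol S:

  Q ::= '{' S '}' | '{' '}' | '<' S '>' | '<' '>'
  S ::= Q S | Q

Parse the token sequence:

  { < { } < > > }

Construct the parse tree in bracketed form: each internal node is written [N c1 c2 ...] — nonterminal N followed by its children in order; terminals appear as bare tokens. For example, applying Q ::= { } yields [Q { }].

S
Q
{ S }
{ Q }
{ < S > }
{ < Q S > }
{ < { } S > }
{ < { } Q > }
{ < { } < > > }

[S [Q { [S [Q < [S [Q { }] [S [Q < >]]] >]] }]]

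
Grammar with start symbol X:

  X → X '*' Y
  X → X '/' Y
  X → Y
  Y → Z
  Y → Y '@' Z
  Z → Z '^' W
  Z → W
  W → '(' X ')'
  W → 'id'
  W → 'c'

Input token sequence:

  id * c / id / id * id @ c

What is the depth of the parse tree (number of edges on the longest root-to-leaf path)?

[X [X [X [X [X [Y [Z [W id]]]] * [Y [Z [W c]]]] / [Y [Z [W id]]]] / [Y [Z [W id]]]] * [Y [Y [Z [W id]]] @ [Z [W c]]]]

8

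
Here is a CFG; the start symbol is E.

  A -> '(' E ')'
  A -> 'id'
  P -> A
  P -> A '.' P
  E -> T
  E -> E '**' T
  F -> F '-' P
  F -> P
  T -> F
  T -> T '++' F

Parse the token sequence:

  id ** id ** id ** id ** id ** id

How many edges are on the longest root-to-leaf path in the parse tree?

10

[E [E [E [E [E [E [T [F [P [A id]]]]] ** [T [F [P [A id]]]]] ** [T [F [P [A id]]]]] ** [T [F [P [A id]]]]] ** [T [F [P [A id]]]]] ** [T [F [P [A id]]]]]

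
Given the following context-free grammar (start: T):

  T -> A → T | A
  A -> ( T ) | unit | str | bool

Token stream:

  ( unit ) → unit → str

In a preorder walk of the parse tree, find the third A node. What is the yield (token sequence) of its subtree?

unit

[T [A ( [T [A unit]] )] → [T [A unit] → [T [A str]]]]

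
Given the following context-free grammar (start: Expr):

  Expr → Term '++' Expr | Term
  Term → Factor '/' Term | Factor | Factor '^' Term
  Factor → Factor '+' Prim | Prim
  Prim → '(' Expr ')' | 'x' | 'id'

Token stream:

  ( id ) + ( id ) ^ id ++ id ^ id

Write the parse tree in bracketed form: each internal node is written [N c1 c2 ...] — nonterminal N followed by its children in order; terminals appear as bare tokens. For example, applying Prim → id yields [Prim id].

[Expr [Term [Factor [Factor [Prim ( [Expr [Term [Factor [Prim id]]]] )]] + [Prim ( [Expr [Term [Factor [Prim id]]]] )]] ^ [Term [Factor [Prim id]]]] ++ [Expr [Term [Factor [Prim id]] ^ [Term [Factor [Prim id]]]]]]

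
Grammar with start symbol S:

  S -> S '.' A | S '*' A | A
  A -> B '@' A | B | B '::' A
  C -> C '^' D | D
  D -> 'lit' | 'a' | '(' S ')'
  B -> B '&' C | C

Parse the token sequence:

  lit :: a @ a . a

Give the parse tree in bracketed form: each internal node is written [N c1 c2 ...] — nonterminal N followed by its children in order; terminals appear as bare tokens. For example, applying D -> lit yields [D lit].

[S [S [A [B [C [D lit]]] :: [A [B [C [D a]]] @ [A [B [C [D a]]]]]]] . [A [B [C [D a]]]]]

S
S . A
A . A
B :: A . A
C :: A . A
D :: A . A
lit :: A . A
lit :: B @ A . A
lit :: C @ A . A
lit :: D @ A . A
lit :: a @ A . A
lit :: a @ B . A
lit :: a @ C . A
lit :: a @ D . A
lit :: a @ a . A
lit :: a @ a . B
lit :: a @ a . C
lit :: a @ a . D
lit :: a @ a . a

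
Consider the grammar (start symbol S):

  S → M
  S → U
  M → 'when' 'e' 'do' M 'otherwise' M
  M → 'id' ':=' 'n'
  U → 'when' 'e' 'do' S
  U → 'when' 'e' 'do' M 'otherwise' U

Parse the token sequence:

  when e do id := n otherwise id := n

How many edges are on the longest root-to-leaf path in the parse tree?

3

[S [M when e do [M id := n] otherwise [M id := n]]]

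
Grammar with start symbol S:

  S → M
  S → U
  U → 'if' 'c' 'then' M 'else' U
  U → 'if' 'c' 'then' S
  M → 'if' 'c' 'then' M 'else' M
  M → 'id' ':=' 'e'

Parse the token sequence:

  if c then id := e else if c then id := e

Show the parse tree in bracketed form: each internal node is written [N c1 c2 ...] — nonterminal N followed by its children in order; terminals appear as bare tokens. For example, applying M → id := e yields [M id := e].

S
U
if c then M else U
if c then id := e else U
if c then id := e else if c then S
if c then id := e else if c then M
if c then id := e else if c then id := e

[S [U if c then [M id := e] else [U if c then [S [M id := e]]]]]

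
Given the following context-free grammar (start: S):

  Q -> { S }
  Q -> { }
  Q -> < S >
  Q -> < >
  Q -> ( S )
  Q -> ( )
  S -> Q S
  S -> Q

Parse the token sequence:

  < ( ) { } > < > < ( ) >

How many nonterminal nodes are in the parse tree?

12

[S [Q < [S [Q ( )] [S [Q { }]]] >] [S [Q < >] [S [Q < [S [Q ( )]] >]]]]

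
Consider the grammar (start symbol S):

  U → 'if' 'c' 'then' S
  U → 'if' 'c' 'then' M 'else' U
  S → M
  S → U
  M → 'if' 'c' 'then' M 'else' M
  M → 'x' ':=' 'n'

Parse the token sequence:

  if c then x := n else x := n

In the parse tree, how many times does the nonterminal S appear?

1

[S [M if c then [M x := n] else [M x := n]]]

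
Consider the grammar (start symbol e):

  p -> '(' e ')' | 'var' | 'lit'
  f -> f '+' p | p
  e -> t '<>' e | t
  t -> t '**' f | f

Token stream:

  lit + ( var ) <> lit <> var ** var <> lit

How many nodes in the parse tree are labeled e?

[e [t [f [f [p lit]] + [p ( [e [t [f [p var]]]] )]]] <> [e [t [f [p lit]]] <> [e [t [t [f [p var]]] ** [f [p var]]] <> [e [t [f [p lit]]]]]]]

5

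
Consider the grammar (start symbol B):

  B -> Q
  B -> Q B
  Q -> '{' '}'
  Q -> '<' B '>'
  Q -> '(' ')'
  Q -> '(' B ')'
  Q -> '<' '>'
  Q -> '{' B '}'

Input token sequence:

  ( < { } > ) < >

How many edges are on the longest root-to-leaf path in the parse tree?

6

[B [Q ( [B [Q < [B [Q { }]] >]] )] [B [Q < >]]]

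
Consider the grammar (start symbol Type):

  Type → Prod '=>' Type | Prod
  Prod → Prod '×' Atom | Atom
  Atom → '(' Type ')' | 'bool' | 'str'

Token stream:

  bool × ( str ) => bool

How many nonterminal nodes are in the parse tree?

11

[Type [Prod [Prod [Atom bool]] × [Atom ( [Type [Prod [Atom str]]] )]] => [Type [Prod [Atom bool]]]]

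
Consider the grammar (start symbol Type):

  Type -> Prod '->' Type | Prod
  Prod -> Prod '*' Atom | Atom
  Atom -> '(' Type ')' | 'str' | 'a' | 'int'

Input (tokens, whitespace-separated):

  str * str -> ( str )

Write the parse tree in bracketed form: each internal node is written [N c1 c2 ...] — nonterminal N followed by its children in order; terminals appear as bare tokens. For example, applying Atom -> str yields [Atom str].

[Type [Prod [Prod [Atom str]] * [Atom str]] -> [Type [Prod [Atom ( [Type [Prod [Atom str]]] )]]]]

Type
Prod -> Type
Prod * Atom -> Type
Atom * Atom -> Type
str * Atom -> Type
str * str -> Type
str * str -> Prod
str * str -> Atom
str * str -> ( Type )
str * str -> ( Prod )
str * str -> ( Atom )
str * str -> ( str )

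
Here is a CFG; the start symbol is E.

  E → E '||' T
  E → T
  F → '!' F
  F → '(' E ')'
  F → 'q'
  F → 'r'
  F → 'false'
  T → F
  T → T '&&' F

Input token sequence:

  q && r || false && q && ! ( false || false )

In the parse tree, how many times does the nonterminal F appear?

[E [E [T [T [F q]] && [F r]]] || [T [T [T [F false]] && [F q]] && [F ! [F ( [E [E [T [F false]]] || [T [F false]]] )]]]]

8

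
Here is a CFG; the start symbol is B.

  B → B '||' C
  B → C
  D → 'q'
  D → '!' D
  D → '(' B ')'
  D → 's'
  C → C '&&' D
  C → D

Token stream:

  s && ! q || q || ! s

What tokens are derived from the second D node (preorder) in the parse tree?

[B [B [B [C [C [D s]] && [D ! [D q]]]] || [C [D q]]] || [C [D ! [D s]]]]

! q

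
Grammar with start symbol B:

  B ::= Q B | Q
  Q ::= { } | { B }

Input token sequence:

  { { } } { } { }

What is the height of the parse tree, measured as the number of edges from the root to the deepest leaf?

[B [Q { [B [Q { }]] }] [B [Q { }] [B [Q { }]]]]

4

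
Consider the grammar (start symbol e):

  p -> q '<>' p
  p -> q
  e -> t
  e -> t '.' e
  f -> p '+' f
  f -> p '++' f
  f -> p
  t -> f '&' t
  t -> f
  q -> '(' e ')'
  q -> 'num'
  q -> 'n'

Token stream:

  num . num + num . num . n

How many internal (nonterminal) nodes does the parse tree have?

23

[e [t [f [p [q num]]]] . [e [t [f [p [q num]] + [f [p [q num]]]]] . [e [t [f [p [q num]]]] . [e [t [f [p [q n]]]]]]]]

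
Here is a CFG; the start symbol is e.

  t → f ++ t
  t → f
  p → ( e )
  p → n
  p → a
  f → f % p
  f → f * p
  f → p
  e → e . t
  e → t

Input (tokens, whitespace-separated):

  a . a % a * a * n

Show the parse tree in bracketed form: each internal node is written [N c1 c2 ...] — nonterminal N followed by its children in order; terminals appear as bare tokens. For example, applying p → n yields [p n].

e
e . t
t . t
f . t
p . t
a . t
a . f
a . f * p
a . f * p * p
a . f % p * p * p
a . p % p * p * p
a . a % p * p * p
a . a % a * p * p
a . a % a * a * p
a . a % a * a * n

[e [e [t [f [p a]]]] . [t [f [f [f [f [p a]] % [p a]] * [p a]] * [p n]]]]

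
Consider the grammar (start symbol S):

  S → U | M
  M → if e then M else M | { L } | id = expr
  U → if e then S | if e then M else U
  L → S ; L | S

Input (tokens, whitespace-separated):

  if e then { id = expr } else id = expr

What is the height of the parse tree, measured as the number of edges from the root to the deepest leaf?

[S [M if e then [M { [L [S [M id = expr]]] }] else [M id = expr]]]

6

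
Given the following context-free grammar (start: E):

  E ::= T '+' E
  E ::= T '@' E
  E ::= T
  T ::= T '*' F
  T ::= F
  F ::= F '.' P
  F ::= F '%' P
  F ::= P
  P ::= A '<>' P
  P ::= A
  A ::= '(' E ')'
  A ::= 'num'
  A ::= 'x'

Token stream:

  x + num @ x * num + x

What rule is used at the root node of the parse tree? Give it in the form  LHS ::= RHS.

E ::= T '+' E

[E [T [F [P [A x]]]] + [E [T [F [P [A num]]]] @ [E [T [T [F [P [A x]]]] * [F [P [A num]]]] + [E [T [F [P [A x]]]]]]]]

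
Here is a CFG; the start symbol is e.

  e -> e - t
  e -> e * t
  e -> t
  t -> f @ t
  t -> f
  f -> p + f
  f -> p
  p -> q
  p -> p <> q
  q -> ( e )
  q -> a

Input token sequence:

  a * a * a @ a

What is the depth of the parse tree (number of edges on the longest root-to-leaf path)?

7

[e [e [e [t [f [p [q a]]]]] * [t [f [p [q a]]]]] * [t [f [p [q a]]] @ [t [f [p [q a]]]]]]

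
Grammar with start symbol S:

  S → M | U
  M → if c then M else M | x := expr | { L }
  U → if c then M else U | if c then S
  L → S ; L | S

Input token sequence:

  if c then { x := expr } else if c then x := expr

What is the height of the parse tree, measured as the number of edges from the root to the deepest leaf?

6

[S [U if c then [M { [L [S [M x := expr]]] }] else [U if c then [S [M x := expr]]]]]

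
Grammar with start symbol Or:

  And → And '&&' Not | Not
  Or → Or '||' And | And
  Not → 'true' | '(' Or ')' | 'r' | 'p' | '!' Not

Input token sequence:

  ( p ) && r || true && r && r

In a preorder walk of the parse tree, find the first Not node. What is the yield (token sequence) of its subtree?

( p )

[Or [Or [And [And [Not ( [Or [And [Not p]]] )]] && [Not r]]] || [And [And [And [Not true]] && [Not r]] && [Not r]]]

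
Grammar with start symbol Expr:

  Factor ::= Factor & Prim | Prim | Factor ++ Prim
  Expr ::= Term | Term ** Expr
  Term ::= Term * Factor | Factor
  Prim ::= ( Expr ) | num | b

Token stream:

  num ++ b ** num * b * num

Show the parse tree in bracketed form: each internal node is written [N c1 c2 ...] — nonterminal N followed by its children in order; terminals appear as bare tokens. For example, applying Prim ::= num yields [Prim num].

Expr
Term ** Expr
Factor ** Expr
Factor ++ Prim ** Expr
Prim ++ Prim ** Expr
num ++ Prim ** Expr
num ++ b ** Expr
num ++ b ** Term
num ++ b ** Term * Factor
num ++ b ** Term * Factor * Factor
num ++ b ** Factor * Factor * Factor
num ++ b ** Prim * Factor * Factor
num ++ b ** num * Factor * Factor
num ++ b ** num * Prim * Factor
num ++ b ** num * b * Factor
num ++ b ** num * b * Prim
num ++ b ** num * b * num

[Expr [Term [Factor [Factor [Prim num]] ++ [Prim b]]] ** [Expr [Term [Term [Term [Factor [Prim num]]] * [Factor [Prim b]]] * [Factor [Prim num]]]]]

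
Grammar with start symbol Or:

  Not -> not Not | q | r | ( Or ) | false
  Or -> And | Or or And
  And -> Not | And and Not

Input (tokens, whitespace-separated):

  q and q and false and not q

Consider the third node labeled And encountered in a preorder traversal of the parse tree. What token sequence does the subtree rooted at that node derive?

q and q

[Or [And [And [And [And [Not q]] and [Not q]] and [Not false]] and [Not not [Not q]]]]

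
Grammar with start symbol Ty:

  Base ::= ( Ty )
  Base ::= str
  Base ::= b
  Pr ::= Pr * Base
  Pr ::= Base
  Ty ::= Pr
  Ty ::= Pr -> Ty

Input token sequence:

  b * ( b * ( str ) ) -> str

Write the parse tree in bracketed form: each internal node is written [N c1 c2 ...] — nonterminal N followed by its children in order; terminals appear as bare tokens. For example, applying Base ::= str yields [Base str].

[Ty [Pr [Pr [Base b]] * [Base ( [Ty [Pr [Pr [Base b]] * [Base ( [Ty [Pr [Base str]]] )]]] )]] -> [Ty [Pr [Base str]]]]

Ty
Pr -> Ty
Pr * Base -> Ty
Base * Base -> Ty
b * Base -> Ty
b * ( Ty ) -> Ty
b * ( Pr ) -> Ty
b * ( Pr * Base ) -> Ty
b * ( Base * Base ) -> Ty
b * ( b * Base ) -> Ty
b * ( b * ( Ty ) ) -> Ty
b * ( b * ( Pr ) ) -> Ty
b * ( b * ( Base ) ) -> Ty
b * ( b * ( str ) ) -> Ty
b * ( b * ( str ) ) -> Pr
b * ( b * ( str ) ) -> Base
b * ( b * ( str ) ) -> str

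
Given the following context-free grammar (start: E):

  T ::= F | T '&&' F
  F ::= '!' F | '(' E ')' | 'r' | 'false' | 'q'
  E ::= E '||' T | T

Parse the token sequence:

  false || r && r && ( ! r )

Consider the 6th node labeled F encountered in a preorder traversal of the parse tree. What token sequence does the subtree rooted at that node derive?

[E [E [T [F false]]] || [T [T [T [F r]] && [F r]] && [F ( [E [T [F ! [F r]]]] )]]]

r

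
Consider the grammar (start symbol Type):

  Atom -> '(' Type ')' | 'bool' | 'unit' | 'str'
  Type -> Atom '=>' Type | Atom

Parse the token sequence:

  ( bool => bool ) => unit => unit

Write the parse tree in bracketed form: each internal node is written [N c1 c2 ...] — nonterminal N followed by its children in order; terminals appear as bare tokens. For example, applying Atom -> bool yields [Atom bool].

[Type [Atom ( [Type [Atom bool] => [Type [Atom bool]]] )] => [Type [Atom unit] => [Type [Atom unit]]]]

Type
Atom => Type
( Type ) => Type
( Atom => Type ) => Type
( bool => Type ) => Type
( bool => Atom ) => Type
( bool => bool ) => Type
( bool => bool ) => Atom => Type
( bool => bool ) => unit => Type
( bool => bool ) => unit => Atom
( bool => bool ) => unit => unit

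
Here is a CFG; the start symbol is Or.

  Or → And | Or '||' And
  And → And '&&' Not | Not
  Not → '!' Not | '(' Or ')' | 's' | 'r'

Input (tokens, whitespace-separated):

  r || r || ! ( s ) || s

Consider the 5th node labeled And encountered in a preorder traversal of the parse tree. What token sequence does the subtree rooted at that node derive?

s

[Or [Or [Or [Or [And [Not r]]] || [And [Not r]]] || [And [Not ! [Not ( [Or [And [Not s]]] )]]]] || [And [Not s]]]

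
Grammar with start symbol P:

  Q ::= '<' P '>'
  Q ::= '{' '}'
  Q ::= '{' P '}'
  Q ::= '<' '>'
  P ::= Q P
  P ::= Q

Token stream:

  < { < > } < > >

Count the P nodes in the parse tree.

[P [Q < [P [Q { [P [Q < >]] }] [P [Q < >]]] >]]

4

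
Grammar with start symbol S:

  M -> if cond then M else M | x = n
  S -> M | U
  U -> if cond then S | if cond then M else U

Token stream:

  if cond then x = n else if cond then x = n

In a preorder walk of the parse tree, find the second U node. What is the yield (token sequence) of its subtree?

[S [U if cond then [M x = n] else [U if cond then [S [M x = n]]]]]

if cond then x = n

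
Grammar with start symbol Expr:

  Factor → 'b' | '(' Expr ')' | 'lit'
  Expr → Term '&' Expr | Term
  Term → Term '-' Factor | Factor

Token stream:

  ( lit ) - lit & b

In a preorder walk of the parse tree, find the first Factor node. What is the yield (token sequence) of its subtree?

( lit )

[Expr [Term [Term [Factor ( [Expr [Term [Factor lit]]] )]] - [Factor lit]] & [Expr [Term [Factor b]]]]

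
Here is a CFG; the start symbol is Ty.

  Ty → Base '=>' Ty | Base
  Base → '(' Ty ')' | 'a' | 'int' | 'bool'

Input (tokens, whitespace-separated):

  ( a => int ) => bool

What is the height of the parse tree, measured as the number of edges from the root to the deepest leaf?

[Ty [Base ( [Ty [Base a] => [Ty [Base int]]] )] => [Ty [Base bool]]]

5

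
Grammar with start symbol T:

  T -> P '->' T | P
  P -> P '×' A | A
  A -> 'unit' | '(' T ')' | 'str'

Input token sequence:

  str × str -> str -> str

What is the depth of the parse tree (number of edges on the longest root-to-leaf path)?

[T [P [P [A str]] × [A str]] -> [T [P [A str]] -> [T [P [A str]]]]]

5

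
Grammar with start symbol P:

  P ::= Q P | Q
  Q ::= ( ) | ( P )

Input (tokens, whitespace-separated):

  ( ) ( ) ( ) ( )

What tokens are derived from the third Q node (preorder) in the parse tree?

[P [Q ( )] [P [Q ( )] [P [Q ( )] [P [Q ( )]]]]]

( )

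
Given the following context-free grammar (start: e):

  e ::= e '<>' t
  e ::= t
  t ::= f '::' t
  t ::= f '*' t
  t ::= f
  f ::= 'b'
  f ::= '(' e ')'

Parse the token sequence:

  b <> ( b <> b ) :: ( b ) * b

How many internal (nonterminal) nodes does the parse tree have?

19

[e [e [t [f b]]] <> [t [f ( [e [e [t [f b]]] <> [t [f b]]] )] :: [t [f ( [e [t [f b]]] )] * [t [f b]]]]]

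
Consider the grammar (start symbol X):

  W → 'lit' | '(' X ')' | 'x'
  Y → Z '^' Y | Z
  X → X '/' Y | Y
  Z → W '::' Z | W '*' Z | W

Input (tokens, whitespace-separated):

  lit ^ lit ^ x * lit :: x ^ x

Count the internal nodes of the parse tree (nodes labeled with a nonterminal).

[X [Y [Z [W lit]] ^ [Y [Z [W lit]] ^ [Y [Z [W x] * [Z [W lit] :: [Z [W x]]]] ^ [Y [Z [W x]]]]]]]

17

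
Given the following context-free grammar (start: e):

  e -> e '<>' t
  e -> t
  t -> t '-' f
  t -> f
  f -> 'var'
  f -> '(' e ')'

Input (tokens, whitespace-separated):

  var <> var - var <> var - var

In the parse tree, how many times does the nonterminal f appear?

[e [e [e [t [f var]]] <> [t [t [f var]] - [f var]]] <> [t [t [f var]] - [f var]]]

5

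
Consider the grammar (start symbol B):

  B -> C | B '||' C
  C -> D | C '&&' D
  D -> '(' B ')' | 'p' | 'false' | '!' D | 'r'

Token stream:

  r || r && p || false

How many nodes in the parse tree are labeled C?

[B [B [B [C [D r]]] || [C [C [D r]] && [D p]]] || [C [D false]]]

4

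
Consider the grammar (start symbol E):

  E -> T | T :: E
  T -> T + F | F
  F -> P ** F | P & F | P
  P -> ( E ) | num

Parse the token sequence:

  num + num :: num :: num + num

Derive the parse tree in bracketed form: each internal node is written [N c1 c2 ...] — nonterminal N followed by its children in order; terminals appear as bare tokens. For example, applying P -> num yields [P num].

E
T :: E
T + F :: E
F + F :: E
P + F :: E
num + F :: E
num + P :: E
num + num :: E
num + num :: T :: E
num + num :: F :: E
num + num :: P :: E
num + num :: num :: E
num + num :: num :: T
num + num :: num :: T + F
num + num :: num :: F + F
num + num :: num :: P + F
num + num :: num :: num + F
num + num :: num :: num + P
num + num :: num :: num + num

[E [T [T [F [P num]]] + [F [P num]]] :: [E [T [F [P num]]] :: [E [T [T [F [P num]]] + [F [P num]]]]]]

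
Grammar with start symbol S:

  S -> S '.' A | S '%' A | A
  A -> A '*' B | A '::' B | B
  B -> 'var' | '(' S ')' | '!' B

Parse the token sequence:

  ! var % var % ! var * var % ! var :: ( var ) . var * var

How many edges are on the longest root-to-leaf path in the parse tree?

[S [S [S [S [S [A [B ! [B var]]]] % [A [B var]]] % [A [A [B ! [B var]]] * [B var]]] % [A [A [B ! [B var]]] :: [B ( [S [A [B var]]] )]]] . [A [A [B var]] * [B var]]]

8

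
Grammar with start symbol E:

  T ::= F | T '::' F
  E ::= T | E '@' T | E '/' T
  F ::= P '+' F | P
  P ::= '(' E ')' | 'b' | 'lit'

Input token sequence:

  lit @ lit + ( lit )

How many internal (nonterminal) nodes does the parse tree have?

14

[E [E [T [F [P lit]]]] @ [T [F [P lit] + [F [P ( [E [T [F [P lit]]]] )]]]]]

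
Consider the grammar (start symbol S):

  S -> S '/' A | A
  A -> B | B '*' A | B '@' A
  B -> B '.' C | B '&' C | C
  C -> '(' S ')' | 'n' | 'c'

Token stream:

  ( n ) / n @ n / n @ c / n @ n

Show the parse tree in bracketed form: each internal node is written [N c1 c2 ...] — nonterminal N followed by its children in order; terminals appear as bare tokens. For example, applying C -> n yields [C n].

[S [S [S [S [A [B [C ( [S [A [B [C n]]]] )]]]] / [A [B [C n]] @ [A [B [C n]]]]] / [A [B [C n]] @ [A [B [C c]]]]] / [A [B [C n]] @ [A [B [C n]]]]]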